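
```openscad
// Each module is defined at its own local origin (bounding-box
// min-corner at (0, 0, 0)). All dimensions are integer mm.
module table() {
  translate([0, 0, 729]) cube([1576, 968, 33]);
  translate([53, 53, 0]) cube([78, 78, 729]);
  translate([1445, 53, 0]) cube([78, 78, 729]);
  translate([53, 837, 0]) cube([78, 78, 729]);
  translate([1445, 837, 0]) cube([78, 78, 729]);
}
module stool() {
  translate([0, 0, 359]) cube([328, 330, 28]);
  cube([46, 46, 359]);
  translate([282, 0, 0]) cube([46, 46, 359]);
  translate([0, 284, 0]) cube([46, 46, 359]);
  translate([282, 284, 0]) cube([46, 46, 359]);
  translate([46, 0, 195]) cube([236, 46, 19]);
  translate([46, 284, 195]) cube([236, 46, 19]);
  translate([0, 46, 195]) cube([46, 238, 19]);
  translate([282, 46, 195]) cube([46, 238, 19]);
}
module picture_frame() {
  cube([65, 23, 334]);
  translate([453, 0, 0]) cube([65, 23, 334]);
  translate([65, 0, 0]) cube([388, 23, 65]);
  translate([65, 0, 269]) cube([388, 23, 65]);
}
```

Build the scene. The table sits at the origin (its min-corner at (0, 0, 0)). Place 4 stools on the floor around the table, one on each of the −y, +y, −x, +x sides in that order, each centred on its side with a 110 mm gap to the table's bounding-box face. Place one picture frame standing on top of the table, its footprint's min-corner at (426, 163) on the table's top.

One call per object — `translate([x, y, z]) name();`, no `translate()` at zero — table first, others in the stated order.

table();
translate([624, -440, 0]) stool();
translate([624, 1078, 0]) stool();
translate([-438, 319, 0]) stool();
translate([1686, 319, 0]) stool();
translate([426, 163, 762]) picture_frame();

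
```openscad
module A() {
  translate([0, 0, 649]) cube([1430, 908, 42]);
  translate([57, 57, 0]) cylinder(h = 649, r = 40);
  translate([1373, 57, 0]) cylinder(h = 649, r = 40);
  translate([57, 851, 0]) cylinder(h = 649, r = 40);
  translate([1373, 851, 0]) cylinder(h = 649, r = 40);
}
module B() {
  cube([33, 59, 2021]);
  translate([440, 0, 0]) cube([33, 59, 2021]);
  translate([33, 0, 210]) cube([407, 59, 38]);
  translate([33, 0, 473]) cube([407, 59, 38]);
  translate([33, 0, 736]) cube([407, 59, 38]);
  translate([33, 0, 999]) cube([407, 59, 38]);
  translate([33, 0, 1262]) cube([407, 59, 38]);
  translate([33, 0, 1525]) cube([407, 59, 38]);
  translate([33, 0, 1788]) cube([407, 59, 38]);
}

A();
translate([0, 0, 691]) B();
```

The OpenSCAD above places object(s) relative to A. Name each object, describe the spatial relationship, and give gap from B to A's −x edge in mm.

A is a table. B is a ladder. The ladder is on top of the table. The gap from the ladder to the table's −x edge is 0 mm.

The ladder's min-x is at 0; the table's min-x is 0; gap = 0 mm.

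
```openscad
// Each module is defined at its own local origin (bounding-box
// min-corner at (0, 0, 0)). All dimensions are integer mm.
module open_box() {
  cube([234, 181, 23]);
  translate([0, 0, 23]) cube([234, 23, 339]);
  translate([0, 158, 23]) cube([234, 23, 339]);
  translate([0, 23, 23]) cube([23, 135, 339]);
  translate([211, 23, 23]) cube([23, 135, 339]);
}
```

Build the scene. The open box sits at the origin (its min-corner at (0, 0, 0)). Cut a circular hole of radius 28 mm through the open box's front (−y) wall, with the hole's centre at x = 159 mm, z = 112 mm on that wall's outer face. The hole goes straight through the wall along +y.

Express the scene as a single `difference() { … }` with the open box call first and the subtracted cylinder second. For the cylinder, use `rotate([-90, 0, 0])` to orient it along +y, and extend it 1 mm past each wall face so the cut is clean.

difference() {
  open_box();
  translate([159, -1, 112]) rotate([-90, 0, 0]) cylinder(h = 25, r = 28);
}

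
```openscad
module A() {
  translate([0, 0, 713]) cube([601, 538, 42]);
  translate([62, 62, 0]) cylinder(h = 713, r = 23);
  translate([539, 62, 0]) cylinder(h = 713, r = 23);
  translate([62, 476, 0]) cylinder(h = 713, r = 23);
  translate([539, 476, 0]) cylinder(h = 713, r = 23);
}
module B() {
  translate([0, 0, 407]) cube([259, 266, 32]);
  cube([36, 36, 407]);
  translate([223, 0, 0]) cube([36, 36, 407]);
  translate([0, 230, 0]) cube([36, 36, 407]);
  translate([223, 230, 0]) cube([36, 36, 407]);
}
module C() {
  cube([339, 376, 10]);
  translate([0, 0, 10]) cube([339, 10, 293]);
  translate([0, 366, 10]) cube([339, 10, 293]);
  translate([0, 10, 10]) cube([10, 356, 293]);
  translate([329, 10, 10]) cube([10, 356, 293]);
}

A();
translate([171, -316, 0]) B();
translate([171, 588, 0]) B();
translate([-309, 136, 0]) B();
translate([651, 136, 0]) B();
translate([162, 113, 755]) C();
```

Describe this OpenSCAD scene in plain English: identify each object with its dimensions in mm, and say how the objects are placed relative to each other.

A is a table with a 601×538 mm rectangular top, 42 mm thick, top surface at z = 755 mm, supported by four round legs of 46 mm diameter, each leg's bounding box inset 39 mm from the nearest pair of top edges, running from the floor.

B is a four-legged stool. The seat is a 259×266×32 mm slab whose top surface is at z = 439 mm; four square legs, each 36×36 mm in cross-section, run from the floor (z = 0) to the underside of the seat, each flush with a corner of the seat.

C is an open-topped rectangular box: outside dimensions 339×376×303 mm, with a uniform wall and base thickness of 10 mm. The base is a full 339×376 slab on the floor; four walls sit on top of the base. The front and back walls (the −y and +y sides) span the full width; the two side walls fit between them.

Four stools sit around the table at the −y, +y, −x, +x sides. The open box is on top of the table.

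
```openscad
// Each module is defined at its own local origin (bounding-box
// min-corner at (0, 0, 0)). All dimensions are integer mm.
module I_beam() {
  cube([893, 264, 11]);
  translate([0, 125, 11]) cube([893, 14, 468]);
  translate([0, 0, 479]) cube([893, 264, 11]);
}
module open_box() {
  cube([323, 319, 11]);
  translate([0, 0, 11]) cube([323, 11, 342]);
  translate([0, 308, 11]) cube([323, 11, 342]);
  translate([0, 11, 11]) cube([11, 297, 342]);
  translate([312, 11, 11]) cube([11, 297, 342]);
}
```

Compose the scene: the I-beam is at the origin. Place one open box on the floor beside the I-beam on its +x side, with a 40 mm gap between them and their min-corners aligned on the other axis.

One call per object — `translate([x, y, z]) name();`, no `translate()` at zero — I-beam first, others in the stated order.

I_beam();
translate([933, 0, 0]) open_box();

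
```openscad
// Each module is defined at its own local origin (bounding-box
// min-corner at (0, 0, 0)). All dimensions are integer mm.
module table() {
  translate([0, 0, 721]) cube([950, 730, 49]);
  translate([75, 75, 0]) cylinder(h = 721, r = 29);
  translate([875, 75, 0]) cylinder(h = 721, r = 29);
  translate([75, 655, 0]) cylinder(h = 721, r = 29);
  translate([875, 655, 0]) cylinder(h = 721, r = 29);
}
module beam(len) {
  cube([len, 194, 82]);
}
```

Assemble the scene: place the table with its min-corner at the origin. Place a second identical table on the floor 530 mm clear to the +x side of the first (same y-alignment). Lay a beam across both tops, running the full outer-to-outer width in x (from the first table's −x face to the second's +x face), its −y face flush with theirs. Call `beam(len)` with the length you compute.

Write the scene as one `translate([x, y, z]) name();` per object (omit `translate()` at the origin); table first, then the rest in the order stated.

table();
translate([1480, 0, 0]) table();
translate([0, 0, 770]) beam(2430);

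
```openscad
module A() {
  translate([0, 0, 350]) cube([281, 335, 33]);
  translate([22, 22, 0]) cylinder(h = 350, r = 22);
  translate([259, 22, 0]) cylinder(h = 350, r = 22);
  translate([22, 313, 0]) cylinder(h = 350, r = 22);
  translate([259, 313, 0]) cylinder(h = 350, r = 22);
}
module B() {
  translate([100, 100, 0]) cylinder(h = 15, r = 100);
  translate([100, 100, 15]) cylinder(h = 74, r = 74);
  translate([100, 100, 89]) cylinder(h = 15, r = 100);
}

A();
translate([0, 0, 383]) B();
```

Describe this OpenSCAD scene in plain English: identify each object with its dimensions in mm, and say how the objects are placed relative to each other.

A is a four-legged stool. The seat is 281×335 mm, 33 mm thick, top at z = 383 mm. It stands on four round legs, each 44 mm in diameter, from z = 0 to the seat underside, each leg's axis is inset half a diameter from the nearest pair of seat edges (so the leg's bounding box is flush with the corner).

B is a spool: two coaxial disc flanges of radius 100 mm and thickness 15 mm, joined by a core cylinder of radius 74 mm and height 74 mm. The lower flange rests on z = 0 and the three cylinders share a vertical axis.

The spool is on top of the stool.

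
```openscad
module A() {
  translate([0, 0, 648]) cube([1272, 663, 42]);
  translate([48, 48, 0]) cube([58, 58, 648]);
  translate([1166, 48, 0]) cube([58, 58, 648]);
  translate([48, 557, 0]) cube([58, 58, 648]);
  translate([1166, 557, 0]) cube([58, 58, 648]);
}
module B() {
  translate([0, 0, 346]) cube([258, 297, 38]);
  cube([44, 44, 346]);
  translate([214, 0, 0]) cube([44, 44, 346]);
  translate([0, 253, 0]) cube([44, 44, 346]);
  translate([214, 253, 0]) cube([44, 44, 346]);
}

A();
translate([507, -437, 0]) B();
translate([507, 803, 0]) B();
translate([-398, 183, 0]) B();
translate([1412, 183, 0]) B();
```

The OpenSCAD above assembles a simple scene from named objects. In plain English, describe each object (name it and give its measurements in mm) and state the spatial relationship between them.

A is a table with a 1272×663 mm rectangular top, 42 mm thick, top surface at z = 690 mm, supported by four 58×58 mm square legs, each inset 48 mm from the nearest pair of top edges, running from the floor.

B is a four-legged stool. The seat is 258×297 mm, 38 mm thick, top at z = 384 mm. It stands on four square legs, each 44×44 mm in cross-section, from z = 0 to the seat underside, each flush with a corner of the seat.

Four stools sit around the table at the −y, +y, −x, +x sides.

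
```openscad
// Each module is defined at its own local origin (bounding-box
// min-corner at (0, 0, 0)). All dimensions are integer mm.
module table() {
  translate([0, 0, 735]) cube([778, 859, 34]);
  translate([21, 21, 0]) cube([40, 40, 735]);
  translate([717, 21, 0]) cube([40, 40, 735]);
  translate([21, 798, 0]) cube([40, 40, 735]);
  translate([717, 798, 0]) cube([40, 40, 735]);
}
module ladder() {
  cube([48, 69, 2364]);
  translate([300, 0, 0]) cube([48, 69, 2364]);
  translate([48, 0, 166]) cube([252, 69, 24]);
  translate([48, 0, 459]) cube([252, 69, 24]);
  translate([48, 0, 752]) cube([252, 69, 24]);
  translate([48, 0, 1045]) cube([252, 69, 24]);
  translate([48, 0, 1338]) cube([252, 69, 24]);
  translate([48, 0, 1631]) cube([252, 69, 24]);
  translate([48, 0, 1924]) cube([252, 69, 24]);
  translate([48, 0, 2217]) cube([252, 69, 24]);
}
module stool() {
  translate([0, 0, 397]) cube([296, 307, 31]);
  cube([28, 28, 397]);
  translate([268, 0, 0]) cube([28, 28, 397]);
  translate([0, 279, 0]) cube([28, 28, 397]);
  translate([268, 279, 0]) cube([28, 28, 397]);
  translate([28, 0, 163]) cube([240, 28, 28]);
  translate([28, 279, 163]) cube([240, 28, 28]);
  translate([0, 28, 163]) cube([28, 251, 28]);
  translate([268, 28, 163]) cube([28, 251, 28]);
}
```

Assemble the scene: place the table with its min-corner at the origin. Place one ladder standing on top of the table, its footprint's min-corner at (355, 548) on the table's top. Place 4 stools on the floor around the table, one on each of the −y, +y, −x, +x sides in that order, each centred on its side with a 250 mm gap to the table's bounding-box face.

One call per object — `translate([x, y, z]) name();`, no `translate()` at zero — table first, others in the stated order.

table();
translate([355, 548, 769]) ladder();
translate([241, -557, 0]) stool();
translate([241, 1109, 0]) stool();
translate([-546, 276, 0]) stool();
translate([1028, 276, 0]) stool();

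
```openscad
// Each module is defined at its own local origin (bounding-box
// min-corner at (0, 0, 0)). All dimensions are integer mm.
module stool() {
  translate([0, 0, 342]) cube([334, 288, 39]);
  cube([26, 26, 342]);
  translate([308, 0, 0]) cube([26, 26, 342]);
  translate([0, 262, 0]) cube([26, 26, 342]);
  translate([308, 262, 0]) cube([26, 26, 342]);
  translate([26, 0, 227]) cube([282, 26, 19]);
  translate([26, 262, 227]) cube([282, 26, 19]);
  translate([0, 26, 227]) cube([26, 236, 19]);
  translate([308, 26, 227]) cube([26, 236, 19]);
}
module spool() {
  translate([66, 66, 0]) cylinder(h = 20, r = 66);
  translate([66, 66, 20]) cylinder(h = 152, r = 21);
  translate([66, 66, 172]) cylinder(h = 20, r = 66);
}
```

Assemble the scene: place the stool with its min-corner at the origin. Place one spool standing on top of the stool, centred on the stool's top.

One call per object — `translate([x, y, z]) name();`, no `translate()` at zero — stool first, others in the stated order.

stool();
translate([101, 78, 381]) spool();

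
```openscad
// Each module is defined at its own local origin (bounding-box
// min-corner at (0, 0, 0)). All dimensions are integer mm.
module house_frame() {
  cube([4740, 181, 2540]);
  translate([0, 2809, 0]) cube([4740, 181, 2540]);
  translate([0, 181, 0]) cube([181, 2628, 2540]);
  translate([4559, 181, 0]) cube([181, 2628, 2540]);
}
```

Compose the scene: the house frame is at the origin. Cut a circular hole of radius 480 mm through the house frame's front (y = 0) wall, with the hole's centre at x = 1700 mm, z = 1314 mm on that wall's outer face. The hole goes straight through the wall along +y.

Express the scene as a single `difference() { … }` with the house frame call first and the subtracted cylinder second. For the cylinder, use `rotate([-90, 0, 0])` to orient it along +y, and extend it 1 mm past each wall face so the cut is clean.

difference() {
  house_frame();
  translate([1700, -1, 1314]) rotate([-90, 0, 0]) cylinder(h = 183, r = 480);
}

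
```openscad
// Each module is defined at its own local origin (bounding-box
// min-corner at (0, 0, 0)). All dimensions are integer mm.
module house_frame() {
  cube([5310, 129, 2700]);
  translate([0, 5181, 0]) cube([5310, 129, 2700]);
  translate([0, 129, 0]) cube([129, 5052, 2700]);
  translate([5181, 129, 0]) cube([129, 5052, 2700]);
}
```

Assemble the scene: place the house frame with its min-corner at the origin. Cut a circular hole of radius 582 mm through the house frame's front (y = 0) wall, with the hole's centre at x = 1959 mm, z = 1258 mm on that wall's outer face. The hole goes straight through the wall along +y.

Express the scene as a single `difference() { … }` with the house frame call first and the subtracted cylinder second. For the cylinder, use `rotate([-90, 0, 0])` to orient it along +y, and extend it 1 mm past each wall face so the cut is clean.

difference() {
  house_frame();
  translate([1959, -1, 1258]) rotate([-90, 0, 0]) cylinder(h = 131, r = 582);
}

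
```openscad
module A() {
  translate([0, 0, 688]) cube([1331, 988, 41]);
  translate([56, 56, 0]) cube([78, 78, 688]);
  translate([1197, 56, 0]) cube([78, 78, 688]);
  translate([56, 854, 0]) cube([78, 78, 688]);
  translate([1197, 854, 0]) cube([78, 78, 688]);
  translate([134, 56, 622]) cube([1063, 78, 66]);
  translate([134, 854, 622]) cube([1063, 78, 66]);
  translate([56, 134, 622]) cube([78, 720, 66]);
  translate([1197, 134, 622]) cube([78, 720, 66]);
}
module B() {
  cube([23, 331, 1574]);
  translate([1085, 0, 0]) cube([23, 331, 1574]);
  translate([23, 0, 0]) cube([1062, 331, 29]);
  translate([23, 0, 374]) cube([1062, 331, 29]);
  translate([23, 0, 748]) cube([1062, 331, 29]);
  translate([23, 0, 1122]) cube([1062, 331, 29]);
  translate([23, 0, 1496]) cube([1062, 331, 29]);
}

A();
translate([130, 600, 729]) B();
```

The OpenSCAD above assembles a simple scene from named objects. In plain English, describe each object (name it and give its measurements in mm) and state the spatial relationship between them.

A is a rectangular dining table. The top is 1331×988×41 mm with its upper surface at z = 729 mm. It stands on four 78×78 mm square legs, each inset 56 mm from the nearest pair of top edges, running from the floor to the underside of the top. Four apron rails, 78 mm thick and 66 mm tall, run between adjacent legs with their top edges flush with the underside of the top and their outer faces flush with the legs' outer faces.

B is an open bookshelf. Two side panels, each 23 mm thick, 331 mm deep and 1574 mm tall, stand 1108 mm apart (outside-to-outside). Between them sit 5 shelves, each 29 mm thick and 331 mm deep, spanning the full gap between the sides. The bottom shelf rests on the floor (its underside at z = 0) and the clear gap between one shelf's top and the next shelf's underside is 345 mm.

The bookshelf is on top of the table.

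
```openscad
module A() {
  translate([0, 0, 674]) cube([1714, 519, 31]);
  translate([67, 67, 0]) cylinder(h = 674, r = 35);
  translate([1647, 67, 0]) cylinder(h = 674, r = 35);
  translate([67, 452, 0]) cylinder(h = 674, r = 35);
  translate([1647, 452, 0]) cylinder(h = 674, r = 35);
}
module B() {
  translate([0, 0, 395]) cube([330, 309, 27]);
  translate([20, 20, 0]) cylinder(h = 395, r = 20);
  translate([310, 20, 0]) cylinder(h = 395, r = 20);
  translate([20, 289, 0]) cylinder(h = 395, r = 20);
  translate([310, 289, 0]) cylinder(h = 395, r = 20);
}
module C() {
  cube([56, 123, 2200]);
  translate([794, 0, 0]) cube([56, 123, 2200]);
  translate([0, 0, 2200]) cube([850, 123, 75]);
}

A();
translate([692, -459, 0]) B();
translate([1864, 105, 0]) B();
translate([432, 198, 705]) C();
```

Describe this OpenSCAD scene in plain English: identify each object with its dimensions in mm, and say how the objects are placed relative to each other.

A is a table: top 1714 mm (x) × 519 mm (y), 31 mm thick, upper face at z = 705 mm, on four round legs of 70 mm diameter, each leg's bounding box inset 32 mm from the nearest pair of top edges, running from z = 0 to the bottom of the top.

B is a simple wooden stool: a rectangular seat 330 mm (x) by 309 mm (y), 27 mm thick, top face at z = 422 mm, on four round legs, each 40 mm in diameter. The legs rest on z = 0, each leg's axis is inset half a diameter from the nearest pair of seat edges (so the leg's bounding box is flush with the corner).

C is a rectangular door frame: two vertical jambs of 56×123 mm section, 2200 mm tall, with a clear opening 738 mm wide between their inner faces. A header 75 mm tall and 123 mm deep lies on top of the jambs and spans the full outside width.

Two stools sit around the table at the −y, +x sides. The door frame is on top of the table, centred.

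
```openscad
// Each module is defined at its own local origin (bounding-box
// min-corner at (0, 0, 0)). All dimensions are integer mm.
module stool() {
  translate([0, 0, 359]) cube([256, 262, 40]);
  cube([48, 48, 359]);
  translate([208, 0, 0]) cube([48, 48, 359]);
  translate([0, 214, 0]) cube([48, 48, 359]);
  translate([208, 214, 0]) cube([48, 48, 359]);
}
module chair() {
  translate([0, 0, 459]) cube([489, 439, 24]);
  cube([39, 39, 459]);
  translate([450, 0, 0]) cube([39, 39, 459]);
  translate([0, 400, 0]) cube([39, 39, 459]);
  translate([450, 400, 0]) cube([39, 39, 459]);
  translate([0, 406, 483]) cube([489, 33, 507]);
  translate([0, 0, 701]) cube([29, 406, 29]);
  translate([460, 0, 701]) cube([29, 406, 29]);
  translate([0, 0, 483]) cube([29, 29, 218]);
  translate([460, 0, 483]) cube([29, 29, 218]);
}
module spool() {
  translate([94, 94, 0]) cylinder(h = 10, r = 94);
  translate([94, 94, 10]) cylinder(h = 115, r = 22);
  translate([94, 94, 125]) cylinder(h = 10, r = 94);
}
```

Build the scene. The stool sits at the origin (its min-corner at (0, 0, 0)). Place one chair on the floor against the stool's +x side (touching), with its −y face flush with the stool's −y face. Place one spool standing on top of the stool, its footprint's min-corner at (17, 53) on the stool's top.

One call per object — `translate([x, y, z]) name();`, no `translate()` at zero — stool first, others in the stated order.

stool();
translate([256, 0, 0]) chair();
translate([17, 53, 399]) spool();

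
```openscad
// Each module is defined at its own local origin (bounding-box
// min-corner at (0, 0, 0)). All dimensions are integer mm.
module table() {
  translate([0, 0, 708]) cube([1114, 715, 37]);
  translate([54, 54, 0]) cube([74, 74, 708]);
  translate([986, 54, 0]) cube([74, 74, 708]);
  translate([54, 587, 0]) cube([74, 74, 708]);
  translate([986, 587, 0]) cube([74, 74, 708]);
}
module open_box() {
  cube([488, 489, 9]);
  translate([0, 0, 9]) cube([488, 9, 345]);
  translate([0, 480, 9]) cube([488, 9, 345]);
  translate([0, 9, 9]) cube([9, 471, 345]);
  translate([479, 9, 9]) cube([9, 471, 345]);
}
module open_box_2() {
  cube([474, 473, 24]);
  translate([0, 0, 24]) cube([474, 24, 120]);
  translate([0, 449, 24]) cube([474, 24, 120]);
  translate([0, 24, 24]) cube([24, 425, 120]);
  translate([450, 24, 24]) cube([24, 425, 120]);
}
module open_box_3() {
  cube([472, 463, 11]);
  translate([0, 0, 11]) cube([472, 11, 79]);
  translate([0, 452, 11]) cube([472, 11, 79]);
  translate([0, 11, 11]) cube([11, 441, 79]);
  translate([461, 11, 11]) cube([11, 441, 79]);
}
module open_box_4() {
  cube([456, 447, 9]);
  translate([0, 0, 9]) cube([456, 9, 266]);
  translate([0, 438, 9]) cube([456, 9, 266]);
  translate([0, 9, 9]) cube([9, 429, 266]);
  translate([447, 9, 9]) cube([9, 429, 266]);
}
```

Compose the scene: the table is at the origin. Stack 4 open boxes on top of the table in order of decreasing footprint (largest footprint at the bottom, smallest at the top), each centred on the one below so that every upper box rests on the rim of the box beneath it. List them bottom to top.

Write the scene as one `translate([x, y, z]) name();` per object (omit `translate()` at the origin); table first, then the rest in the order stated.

table();
translate([313, 113, 745]) open_box();
translate([320, 121, 1099]) open_box_2();
translate([321, 126, 1243]) open_box_3();
translate([329, 134, 1333]) open_box_4();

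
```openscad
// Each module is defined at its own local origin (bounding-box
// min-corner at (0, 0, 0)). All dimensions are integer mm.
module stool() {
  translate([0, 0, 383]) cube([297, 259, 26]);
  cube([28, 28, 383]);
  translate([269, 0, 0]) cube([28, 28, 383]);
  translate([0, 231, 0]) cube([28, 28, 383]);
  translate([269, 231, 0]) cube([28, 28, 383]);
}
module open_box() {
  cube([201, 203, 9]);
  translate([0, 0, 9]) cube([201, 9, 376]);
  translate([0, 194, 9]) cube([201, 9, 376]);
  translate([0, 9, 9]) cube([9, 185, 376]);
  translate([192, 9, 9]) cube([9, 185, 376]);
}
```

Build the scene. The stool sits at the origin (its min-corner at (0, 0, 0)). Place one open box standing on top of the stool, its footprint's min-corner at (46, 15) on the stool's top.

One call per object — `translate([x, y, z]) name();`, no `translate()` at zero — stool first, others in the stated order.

stool();
translate([46, 15, 409]) open_box();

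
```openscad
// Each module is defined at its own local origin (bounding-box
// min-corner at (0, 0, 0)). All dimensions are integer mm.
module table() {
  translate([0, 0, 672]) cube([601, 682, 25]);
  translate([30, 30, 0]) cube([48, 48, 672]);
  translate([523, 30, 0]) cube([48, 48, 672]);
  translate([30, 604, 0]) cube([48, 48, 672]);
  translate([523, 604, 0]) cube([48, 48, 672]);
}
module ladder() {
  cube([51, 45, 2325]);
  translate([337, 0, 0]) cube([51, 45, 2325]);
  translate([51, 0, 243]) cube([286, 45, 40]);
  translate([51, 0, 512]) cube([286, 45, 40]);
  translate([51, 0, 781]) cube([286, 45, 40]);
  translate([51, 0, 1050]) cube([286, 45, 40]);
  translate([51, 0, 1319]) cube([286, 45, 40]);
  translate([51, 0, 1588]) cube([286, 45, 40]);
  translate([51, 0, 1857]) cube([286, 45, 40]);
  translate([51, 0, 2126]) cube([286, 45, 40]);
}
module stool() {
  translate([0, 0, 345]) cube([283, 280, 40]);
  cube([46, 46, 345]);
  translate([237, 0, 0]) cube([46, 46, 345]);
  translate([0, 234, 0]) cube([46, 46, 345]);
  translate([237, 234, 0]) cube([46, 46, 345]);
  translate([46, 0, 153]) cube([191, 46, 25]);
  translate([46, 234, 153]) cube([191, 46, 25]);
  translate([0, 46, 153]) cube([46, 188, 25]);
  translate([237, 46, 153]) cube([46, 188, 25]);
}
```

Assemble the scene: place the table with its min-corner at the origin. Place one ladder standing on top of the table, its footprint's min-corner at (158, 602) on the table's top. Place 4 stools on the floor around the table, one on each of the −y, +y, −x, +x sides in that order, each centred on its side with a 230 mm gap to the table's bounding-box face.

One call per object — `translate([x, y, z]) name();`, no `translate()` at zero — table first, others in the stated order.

table();
translate([158, 602, 697]) ladder();
translate([159, -510, 0]) stool();
translate([159, 912, 0]) stool();
translate([-513, 201, 0]) stool();
translate([831, 201, 0]) stool();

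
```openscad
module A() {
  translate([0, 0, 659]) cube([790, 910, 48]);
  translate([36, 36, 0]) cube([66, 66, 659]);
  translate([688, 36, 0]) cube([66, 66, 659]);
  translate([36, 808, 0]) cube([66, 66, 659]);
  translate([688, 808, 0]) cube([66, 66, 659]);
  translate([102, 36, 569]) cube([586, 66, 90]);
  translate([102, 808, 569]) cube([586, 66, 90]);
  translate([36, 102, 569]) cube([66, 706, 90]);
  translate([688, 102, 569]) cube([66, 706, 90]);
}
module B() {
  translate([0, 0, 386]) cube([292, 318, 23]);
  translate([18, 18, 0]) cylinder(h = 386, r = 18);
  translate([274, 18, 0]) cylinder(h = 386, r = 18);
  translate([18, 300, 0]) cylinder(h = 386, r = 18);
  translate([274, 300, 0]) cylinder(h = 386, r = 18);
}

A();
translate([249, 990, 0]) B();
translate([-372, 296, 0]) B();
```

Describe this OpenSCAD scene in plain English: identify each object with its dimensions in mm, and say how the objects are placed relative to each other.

A is a rectangular dining table. The top is 790×910×48 mm with its upper surface at z = 707 mm. It stands on four 66×66 mm square legs, each inset 36 mm from the nearest pair of top edges, running from the floor to the underside of the top. Four apron rails, 66 mm thick and 90 mm tall, run between adjacent legs with their top edges flush with the underside of the top and their outer faces flush with the legs' outer faces.

B is a simple wooden stool: a rectangular seat 292 mm (x) by 318 mm (y), 23 mm thick, top face at z = 409 mm, on four round legs, each 36 mm in diameter. The legs rest on z = 0, each leg's axis is inset half a diameter from the nearest pair of seat edges (so the leg's bounding box is flush with the corner).

Two stools sit around the table at the +y, −x sides.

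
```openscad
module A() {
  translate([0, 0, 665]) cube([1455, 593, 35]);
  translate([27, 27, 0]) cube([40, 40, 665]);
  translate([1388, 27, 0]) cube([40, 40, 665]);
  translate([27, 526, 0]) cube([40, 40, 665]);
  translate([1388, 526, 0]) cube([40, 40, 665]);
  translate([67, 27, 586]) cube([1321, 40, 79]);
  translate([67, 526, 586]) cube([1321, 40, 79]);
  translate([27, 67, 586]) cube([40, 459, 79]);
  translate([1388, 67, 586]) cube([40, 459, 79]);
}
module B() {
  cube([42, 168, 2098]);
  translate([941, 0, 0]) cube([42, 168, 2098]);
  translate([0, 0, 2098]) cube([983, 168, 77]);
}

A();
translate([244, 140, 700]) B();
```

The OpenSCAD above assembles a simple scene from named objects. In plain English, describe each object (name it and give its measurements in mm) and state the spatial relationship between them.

A is a rectangular dining table. The top is 1455×593×35 mm with its upper surface at z = 700 mm. It stands on four 40×40 mm square legs, each inset 27 mm from the nearest pair of top edges, running from the floor to the underside of the top. Four apron rails, 40 mm thick and 79 mm tall, run between adjacent legs with their top edges flush with the underside of the top and their outer faces flush with the legs' outer faces.

B is a rectangular door frame: two vertical jambs of 42×168 mm section, 2098 mm tall, with a clear opening 899 mm wide between their inner faces. A header 77 mm tall and 168 mm deep lies on top of the jambs and spans the full outside width.

The door frame is on top of the table.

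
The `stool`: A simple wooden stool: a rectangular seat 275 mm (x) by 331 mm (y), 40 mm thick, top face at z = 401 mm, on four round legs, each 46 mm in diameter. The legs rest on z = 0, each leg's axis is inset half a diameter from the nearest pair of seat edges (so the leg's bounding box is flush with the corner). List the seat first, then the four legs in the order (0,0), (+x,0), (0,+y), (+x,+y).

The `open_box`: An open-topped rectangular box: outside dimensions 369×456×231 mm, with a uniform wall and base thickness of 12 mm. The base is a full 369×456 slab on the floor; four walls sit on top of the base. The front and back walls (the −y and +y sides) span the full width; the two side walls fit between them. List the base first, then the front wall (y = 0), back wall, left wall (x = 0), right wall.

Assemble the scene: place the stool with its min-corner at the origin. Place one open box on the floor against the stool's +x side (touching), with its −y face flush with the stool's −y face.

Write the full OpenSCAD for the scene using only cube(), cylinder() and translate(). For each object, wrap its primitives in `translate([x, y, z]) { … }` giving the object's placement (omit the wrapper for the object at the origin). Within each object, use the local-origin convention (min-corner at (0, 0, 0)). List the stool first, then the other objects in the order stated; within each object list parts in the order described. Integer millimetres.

translate([0, 0, 361]) cube([275, 331, 40]);
translate([23, 23, 0]) cylinder(h = 361, r = 23);
translate([252, 23, 0]) cylinder(h = 361, r = 23);
translate([23, 308, 0]) cylinder(h = 361, r = 23);
translate([252, 308, 0]) cylinder(h = 361, r = 23);
translate([275, 0, 0]) {
  cube([369, 456, 12]);
  translate([0, 0, 12]) cube([369, 12, 219]);
  translate([0, 444, 12]) cube([369, 12, 219]);
  translate([0, 12, 12]) cube([12, 432, 219]);
  translate([357, 12, 12]) cube([12, 432, 219]);
}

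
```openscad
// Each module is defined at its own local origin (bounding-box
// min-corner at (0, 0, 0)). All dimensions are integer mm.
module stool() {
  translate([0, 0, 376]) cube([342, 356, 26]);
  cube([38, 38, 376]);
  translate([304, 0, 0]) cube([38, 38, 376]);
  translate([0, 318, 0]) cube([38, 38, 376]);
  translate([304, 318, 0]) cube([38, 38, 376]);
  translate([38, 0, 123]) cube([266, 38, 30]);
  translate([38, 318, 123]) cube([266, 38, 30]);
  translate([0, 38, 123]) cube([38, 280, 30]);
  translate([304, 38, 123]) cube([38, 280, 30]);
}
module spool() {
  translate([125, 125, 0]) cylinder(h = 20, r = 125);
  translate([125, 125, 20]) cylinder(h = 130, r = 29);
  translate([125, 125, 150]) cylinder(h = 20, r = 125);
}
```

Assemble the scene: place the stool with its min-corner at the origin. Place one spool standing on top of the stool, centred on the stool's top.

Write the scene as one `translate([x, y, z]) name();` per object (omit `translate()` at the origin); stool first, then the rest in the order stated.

stool();
translate([46, 53, 402]) spool();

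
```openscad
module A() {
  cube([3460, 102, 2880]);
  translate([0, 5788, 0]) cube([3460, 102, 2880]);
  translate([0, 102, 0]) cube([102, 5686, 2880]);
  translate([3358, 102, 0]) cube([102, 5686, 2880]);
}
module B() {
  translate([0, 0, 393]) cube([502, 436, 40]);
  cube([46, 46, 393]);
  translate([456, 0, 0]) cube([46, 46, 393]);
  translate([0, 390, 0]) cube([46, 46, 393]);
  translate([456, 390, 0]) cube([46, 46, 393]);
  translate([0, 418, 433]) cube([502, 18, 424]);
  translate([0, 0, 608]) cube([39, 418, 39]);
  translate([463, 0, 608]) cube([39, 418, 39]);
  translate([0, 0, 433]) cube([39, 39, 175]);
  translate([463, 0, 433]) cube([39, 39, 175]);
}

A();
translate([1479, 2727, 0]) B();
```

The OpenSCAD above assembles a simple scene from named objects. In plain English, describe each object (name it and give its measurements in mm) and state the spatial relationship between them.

A is a box-shaped house frame (walls only): outside footprint 3460×5890 mm, wall height 2880 mm, wall thickness 102 mm. The two y-facing walls run the full x-width; the two x-facing walls fit between the inner faces of the y-facing walls.

B is a chair. The seat is a 502×436×40 mm slab with its top at z = 433 mm, on four 46×46 mm corner legs (flush with the seat edges, standing on z = 0). A flat backrest 18 mm thick, 424 mm tall, spans the full seat width and rises from the seat top along its +y edge, rear face flush with the rear of the seat. Two armrests of 39×39 mm section run along each side from the seat's front edge to the front of the backrest, top faces 214 mm above the seat top and outer faces flush with the seat's x-edges; a 39×39 mm post under the front of each armrest stands on the seat at the front corner.

The chair sits inside the house frame, centred.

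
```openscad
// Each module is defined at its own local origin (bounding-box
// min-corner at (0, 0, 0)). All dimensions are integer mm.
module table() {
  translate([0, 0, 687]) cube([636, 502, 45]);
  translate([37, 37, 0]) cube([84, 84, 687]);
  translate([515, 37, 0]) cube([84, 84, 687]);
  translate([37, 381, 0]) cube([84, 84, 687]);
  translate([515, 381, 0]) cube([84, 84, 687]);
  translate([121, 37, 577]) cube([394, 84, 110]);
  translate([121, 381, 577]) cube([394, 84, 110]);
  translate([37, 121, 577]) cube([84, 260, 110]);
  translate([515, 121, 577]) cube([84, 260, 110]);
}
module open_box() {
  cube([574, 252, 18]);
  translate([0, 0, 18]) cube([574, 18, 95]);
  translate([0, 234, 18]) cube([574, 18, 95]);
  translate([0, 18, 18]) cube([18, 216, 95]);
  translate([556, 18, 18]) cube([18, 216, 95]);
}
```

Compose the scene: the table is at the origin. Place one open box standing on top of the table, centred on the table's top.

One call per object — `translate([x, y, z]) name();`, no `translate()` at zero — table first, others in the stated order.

table();
translate([31, 125, 732]) open_box();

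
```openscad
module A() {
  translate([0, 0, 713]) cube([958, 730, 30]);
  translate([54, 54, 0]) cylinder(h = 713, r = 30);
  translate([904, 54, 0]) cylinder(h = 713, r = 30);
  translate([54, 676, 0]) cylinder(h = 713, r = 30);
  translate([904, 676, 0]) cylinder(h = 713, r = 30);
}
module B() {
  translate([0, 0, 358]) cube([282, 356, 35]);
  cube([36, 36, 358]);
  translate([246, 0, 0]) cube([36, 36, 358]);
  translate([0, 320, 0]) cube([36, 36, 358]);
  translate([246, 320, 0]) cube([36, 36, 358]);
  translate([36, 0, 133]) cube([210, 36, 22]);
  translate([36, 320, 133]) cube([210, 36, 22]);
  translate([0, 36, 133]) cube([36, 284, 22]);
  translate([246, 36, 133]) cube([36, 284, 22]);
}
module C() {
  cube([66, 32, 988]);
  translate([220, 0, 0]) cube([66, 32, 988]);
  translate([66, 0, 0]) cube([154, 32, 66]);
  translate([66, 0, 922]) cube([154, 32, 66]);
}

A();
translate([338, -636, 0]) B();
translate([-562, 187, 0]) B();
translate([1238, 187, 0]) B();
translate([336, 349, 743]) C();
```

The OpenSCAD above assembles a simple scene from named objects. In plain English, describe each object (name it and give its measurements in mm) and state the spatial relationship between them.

A is a rectangular dining table. The top is 958×730×30 mm with its upper surface at z = 743 mm. It stands on four round legs of 60 mm diameter, each leg's bounding box inset 24 mm from the nearest pair of top edges, running from the floor to the underside of the top.

B is a four-legged stool. The seat is a 282×356×35 mm slab whose top surface is at z = 393 mm; four square legs, each 36×36 mm in cross-section, run from the floor (z = 0) to the underside of the seat, each flush with a corner of the seat. Four stretchers, 36 mm wide and 22 mm tall, connect adjacent legs with their undersides at z = 133 mm, each running between the inner faces of the legs it joins and aligned with the legs' outer faces on the other axis.

C is a rectangular picture frame lying in the x–z plane (depth along y). The opening is 154 mm wide (x) by 856 mm tall (z), surrounded by a border 66 mm wide on all four sides. The frame is 32 mm deep and is made of two full-height vertical stiles with two horizontal rails fitted between them.

Three stools sit around the table at the −y, −x, +x sides. The picture frame is on top of the table, centred.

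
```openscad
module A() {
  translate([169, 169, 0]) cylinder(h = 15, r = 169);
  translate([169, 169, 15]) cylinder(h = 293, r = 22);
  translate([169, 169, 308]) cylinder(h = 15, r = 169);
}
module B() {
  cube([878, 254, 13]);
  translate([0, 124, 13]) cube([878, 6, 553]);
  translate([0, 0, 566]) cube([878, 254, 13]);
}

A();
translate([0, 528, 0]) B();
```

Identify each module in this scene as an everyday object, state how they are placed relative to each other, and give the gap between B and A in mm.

A is a spool. B is an I-beam. The I-beam is on the floor beside the spool on its +y side. The gap between the I-beam and the spool is 190 mm.

The I-beam's nearest face is 190 mm from the spool's +y face.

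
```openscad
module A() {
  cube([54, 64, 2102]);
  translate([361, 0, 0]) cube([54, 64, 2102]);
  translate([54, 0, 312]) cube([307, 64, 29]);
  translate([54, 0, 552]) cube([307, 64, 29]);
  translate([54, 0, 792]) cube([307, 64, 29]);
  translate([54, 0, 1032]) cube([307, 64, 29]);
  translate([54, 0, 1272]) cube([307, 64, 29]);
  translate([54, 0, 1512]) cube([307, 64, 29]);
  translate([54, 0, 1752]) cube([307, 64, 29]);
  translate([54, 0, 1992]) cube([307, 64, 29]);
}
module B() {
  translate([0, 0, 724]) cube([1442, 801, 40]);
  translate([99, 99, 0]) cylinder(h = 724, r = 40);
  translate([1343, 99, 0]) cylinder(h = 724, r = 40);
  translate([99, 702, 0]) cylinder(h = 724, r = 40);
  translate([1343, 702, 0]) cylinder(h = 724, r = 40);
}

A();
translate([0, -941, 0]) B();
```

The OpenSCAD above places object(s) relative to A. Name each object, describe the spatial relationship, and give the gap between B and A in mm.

The table's nearest face is 140 mm from the ladder's −y face.

A is a ladder. B is a table. The table is on the floor beside the ladder on its −y side. The gap between the table and the ladder is 140 mm.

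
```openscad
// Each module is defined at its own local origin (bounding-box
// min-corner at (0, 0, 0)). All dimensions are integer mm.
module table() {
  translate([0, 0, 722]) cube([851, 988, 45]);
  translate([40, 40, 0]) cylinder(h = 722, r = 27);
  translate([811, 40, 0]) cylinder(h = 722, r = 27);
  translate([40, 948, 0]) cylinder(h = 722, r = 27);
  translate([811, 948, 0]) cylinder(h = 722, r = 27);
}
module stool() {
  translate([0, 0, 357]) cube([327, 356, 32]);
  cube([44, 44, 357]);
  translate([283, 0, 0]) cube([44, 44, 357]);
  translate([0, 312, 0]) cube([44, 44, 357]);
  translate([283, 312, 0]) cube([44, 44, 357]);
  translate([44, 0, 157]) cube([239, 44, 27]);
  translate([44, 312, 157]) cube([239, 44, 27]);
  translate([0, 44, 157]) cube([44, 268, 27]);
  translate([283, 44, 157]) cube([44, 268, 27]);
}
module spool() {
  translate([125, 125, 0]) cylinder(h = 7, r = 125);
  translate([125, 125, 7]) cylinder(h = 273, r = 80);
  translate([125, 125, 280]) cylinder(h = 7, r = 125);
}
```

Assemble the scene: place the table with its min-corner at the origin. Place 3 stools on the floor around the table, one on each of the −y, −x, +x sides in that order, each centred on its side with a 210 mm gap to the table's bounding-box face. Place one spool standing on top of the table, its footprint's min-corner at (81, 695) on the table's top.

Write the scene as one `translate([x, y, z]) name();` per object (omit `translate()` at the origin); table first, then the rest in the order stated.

table();
translate([262, -566, 0]) stool();
translate([-537, 316, 0]) stool();
translate([1061, 316, 0]) stool();
translate([81, 695, 767]) spool();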